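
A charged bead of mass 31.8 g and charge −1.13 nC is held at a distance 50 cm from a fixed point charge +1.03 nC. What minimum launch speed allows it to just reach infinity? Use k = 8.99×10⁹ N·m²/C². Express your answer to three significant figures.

To just escape, total mechanical energy must reach zero at infinity: ½mv²_min + U = 0, so ½mv²_min = −U = |kQq|/r.
|U| = |kQq|/r = (8.99×10⁹ N·m²/C²)(1.03×10⁻⁹)(1.13×10⁻⁹)/(0.500) = 2.09×10⁻⁸ J.
v_min = √(2|U|/m) = √(2·2.09×10⁻⁸/0.0318) = 1.15×10⁻³ m/s.

1.15×10⁻³ m/s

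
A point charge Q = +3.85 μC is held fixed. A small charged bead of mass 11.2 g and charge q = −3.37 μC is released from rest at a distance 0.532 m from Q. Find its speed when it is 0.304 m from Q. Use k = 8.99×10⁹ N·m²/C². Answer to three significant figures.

5.42 m/s

Only the electrostatic force acts, so mechanical energy is conserved: ½mv² = U₁ − U₂ = kQq(1/r₁ − 1/r₂).
U₁ − U₂ = (8.99×10⁹ N·m²/C²)(3.85×10⁻⁶ C)(-3.37×10⁻⁶ C)(1/0.532 − 1/0.304) = 0.164 J.
v = √(2·0.164/0.0112) = 5.42 m/s.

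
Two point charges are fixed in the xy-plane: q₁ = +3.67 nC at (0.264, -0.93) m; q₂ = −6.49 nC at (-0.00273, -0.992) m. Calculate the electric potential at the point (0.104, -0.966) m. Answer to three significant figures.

-330 V

Electric potential is a scalar, so the contributions from each charge add algebraically: V = Σ kqᵢ/rᵢ.
Distances from the field point to each charge: r₁ = 0.164 m, r₂ = 0.110 m.
V = k[(3.67×10⁻⁹)/(0.164) + (-6.49×10⁻⁹)/(0.110)] = -330 V.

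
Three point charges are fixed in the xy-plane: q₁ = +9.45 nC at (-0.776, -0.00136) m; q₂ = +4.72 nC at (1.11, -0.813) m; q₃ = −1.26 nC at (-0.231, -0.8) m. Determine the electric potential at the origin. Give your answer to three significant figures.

127 V

The total potential is the scalar sum of each charge's contribution, V = Σ kqᵢ/rᵢ.
Distances from the field point to each charge: r₁ = 0.776 m, r₂ = 1.38 m, r₃ = 0.833 m.
V = k[(9.45×10⁻⁹)/(0.776) + (4.72×10⁻⁹)/(1.38) + (-1.26×10⁻⁹)/(0.833)] = 127 V.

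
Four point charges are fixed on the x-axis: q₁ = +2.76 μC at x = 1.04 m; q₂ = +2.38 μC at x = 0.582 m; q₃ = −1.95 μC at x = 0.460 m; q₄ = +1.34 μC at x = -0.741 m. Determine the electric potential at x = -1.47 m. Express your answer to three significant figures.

2.78×10⁴ V

Electric potential is a scalar, so the contributions from each charge add algebraically: V = Σ kqᵢ/rᵢ.
Distances from the field point to each charge: r₁ = 2.51 m, r₂ = 2.05 m, r₃ = 1.93 m, r₄ = 0.729 m.
V = k[(2.76×10⁻⁶)/(2.51) + (2.38×10⁻⁶)/(2.05) + (-1.95×10⁻⁶)/(1.93) + (1.34×10⁻⁶)/(0.729)] = 2.78×10⁴ V.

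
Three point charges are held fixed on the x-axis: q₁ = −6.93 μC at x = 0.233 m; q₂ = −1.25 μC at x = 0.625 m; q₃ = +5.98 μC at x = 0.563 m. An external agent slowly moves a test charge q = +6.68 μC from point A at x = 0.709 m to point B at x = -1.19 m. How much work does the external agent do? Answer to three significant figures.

For quasistatic motion the external work equals the change in potential energy: W_ext = qΔV = q(V_B − V_A).
At A: distances to the source charges are 0.476 m, 0.0840 m, 0.146 m; V_A = Σ kqᵢ/rᵢ = 1.04×10⁵ V.
At B: distances to the source charges are 1.42 m, 1.81 m, 1.75 m; V_B = Σ kqᵢ/rᵢ = -1.93×10⁴ V.
ΔV = V_B − V_A = -1.23×10⁵ V.
W_ext = qΔV = (6.68×10⁻⁶ C)(-1.23×10⁵ V) = -0.821 J.

-0.821 J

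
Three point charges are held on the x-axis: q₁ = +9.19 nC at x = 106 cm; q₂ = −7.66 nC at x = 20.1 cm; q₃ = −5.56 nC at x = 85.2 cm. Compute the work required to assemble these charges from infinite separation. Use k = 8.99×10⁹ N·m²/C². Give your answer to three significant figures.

-2.36×10⁻⁶ J

The assembly work is the sum of pairwise potential energies, U = Σ_{i<j} kqᵢqⱼ/rᵢⱼ.
Pair separations: r₁₂ = 0.859 m, r₁₃ = 0.208 m, r₂₃ = 0.651 m.
U = (-7.37×10⁻⁷) + (-2.21×10⁻⁶) + (5.88×10⁻⁷) = -2.36×10⁻⁶ J.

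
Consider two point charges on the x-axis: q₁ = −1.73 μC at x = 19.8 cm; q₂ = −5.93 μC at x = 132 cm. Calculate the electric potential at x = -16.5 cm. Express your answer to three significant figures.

-7.87×10⁴ V

The total potential is the scalar sum of each charge's contribution, V = Σ kqᵢ/rᵢ.
Distances from the field point to each charge: r₁ = 0.363 m, r₂ = 1.49 m.
V = k[(-1.73×10⁻⁶)/(0.363) + (-5.93×10⁻⁶)/(1.49)] = -7.87×10⁴ V.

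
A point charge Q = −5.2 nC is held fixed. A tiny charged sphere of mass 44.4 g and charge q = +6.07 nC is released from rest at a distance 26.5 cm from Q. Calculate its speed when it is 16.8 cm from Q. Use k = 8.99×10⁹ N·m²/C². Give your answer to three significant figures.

Only the electrostatic force acts, so mechanical energy is conserved: ½mv² = U₁ − U₂ = kQq(1/r₁ − 1/r₂).
U₁ − U₂ = (8.99×10⁹ N·m²/C²)(-5.20×10⁻⁹ C)(6.07×10⁻⁹ C)(1/0.265 − 1/0.168) = 6.18×10⁻⁷ J.
v = √(2·6.18×10⁻⁷/0.0444) = 5.28×10⁻³ m/s.

5.28×10⁻³ m/s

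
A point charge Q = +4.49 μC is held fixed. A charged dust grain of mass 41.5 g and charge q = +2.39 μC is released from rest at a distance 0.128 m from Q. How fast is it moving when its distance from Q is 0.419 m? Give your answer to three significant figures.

5.02 m/s

Only the electrostatic force acts, so mechanical energy is conserved: ½mv² = U₁ − U₂ = kQq(1/r₁ − 1/r₂).
U₁ − U₂ = (8.99×10⁹ N·m²/C²)(4.49×10⁻⁶ C)(2.39×10⁻⁶ C)(1/0.128 − 1/0.419) = 0.523 J.
v = √(2·0.523/0.0415) = 5.02 m/s.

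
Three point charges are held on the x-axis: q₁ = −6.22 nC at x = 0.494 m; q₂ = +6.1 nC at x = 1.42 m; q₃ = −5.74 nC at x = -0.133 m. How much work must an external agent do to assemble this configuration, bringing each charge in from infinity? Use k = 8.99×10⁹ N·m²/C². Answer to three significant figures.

The assembly work is the sum of pairwise potential energies, U = Σ_{i<j} kqᵢqⱼ/rᵢⱼ.
Pair separations: r₁₂ = 0.926 m, r₁₃ = 0.627 m, r₂₃ = 1.55 m.
U = (-3.68×10⁻⁷) + (5.12×10⁻⁷) + (-2.03×10⁻⁷) = -5.91×10⁻⁸ J.

-5.91×10⁻⁸ J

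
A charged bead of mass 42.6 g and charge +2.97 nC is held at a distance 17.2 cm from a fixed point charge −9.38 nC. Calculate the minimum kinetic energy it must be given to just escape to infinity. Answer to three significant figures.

1.46×10⁻⁶ J

To just escape, total mechanical energy must reach zero at infinity: ½mv²_min + U = 0, so ½mv²_min = −U = |kQq|/r.
|U| = |kQq|/r = (8.99×10⁹ N·m²/C²)(9.38×10⁻⁹)(2.97×10⁻⁹)/(0.172) = 1.46×10⁻⁶ J.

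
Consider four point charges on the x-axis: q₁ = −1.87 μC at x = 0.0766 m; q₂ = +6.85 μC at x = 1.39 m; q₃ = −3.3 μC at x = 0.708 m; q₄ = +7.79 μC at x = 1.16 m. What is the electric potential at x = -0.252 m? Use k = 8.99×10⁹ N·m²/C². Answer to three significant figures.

5040 V

The total potential is the scalar sum of each charge's contribution, V = Σ kqᵢ/rᵢ.
Distances from the field point to each charge: r₁ = 0.329 m, r₂ = 1.64 m, r₃ = 0.960 m, r₄ = 1.41 m.
V = k[(-1.87×10⁻⁶)/(0.329) + (6.85×10⁻⁶)/(1.64) + (-3.30×10⁻⁶)/(0.960) + (7.79×10⁻⁶)/(1.41)] = 5040 V.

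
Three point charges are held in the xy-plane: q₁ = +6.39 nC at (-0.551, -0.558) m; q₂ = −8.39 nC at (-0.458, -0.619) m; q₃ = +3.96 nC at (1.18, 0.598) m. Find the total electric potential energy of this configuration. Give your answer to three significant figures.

-4.37×10⁻⁶ J

The assembly work is the sum of pairwise potential energies, U = Σ_{i<j} kqᵢqⱼ/rᵢⱼ.
Pair separations: r₁₂ = 0.111 m, r₁₃ = 2.08 m, r₂₃ = 2.04 m.
U = (-4.33×10⁻⁶) + (1.09×10⁻⁷) + (-1.46×10⁻⁷) = -4.37×10⁻⁶ J.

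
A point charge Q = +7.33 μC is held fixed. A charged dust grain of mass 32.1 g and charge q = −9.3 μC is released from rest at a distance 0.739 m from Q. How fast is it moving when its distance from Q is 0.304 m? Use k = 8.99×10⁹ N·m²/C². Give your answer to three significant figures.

8.60 m/s

Only the electrostatic force acts, so mechanical energy is conserved: ½mv² = U₁ − U₂ = kQq(1/r₁ − 1/r₂).
U₁ − U₂ = (8.99×10⁹ N·m²/C²)(7.33×10⁻⁶ C)(-9.30×10⁻⁶ C)(1/0.739 − 1/0.304) = 1.19 J.
v = √(2·1.19/0.0321) = 8.60 m/s.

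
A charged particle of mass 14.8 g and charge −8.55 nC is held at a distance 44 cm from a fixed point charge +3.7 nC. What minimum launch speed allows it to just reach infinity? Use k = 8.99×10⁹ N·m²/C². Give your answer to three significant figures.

To just escape, total mechanical energy must reach zero at infinity: ½mv²_min + U = 0, so ½mv²_min = −U = |kQq|/r.
|U| = |kQq|/r = (8.99×10⁹ N·m²/C²)(3.70×10⁻⁹)(8.55×10⁻⁹)/(0.440) = 6.46×10⁻⁷ J.
v_min = √(2|U|/m) = √(2·6.46×10⁻⁷/0.0148) = 9.35×10⁻³ m/s.

9.35×10⁻³ m/s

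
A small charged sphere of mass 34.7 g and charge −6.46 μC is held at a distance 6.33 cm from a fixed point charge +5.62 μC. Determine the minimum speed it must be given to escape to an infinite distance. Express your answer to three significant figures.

To just escape, total mechanical energy must reach zero at infinity: ½mv²_min + U = 0, so ½mv²_min = −U = |kQq|/r.
|U| = |kQq|/r = (8.99×10⁹ N·m²/C²)(5.62×10⁻⁶)(6.46×10⁻⁶)/(0.0633) = 5.16 J.
v_min = √(2|U|/m) = √(2·5.16/0.0347) = 17.2 m/s.

17.2 m/s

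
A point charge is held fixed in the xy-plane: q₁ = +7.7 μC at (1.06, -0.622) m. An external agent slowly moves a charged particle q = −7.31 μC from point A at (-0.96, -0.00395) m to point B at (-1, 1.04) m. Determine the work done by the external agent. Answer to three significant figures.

0.0484 J

For quasistatic motion the external work equals the change in potential energy: W_ext = qΔV = q(V_B − V_A).
At A: distance to the source charge is 2.11 m; V_A = kq₁/r = 3.28×10⁴ V.
At B: distance to the source charge is 2.65 m; V_B = kq₁/r = 2.62×10⁴ V.
ΔV = V_B − V_A = -6620 V.
W_ext = qΔV = (-7.31×10⁻⁶ C)(-6620 V) = 0.0484 J.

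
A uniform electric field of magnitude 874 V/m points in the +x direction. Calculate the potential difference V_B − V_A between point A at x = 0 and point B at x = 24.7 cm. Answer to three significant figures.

In a uniform field, potential decreases in the direction of E: V_B − V_A = −E·Δx.
V_B − V_A = −(874 V/m)(0.247 m) = -216 V.

-216 V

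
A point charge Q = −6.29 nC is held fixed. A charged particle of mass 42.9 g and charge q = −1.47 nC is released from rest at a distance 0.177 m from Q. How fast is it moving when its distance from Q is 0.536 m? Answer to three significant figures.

Only the electrostatic force acts, so mechanical energy is conserved: ½mv² = U₁ − U₂ = kQq(1/r₁ − 1/r₂).
U₁ − U₂ = (8.99×10⁹ N·m²/C²)(-6.29×10⁻⁹ C)(-1.47×10⁻⁹ C)(1/0.177 − 1/0.536) = 3.15×10⁻⁷ J.
v = √(2·3.15×10⁻⁷/0.0429) = 3.83×10⁻³ m/s.

3.83×10⁻³ m/s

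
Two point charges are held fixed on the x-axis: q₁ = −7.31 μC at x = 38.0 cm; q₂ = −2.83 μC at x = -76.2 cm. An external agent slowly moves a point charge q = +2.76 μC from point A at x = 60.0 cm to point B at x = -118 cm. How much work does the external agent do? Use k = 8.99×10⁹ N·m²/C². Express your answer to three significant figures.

0.592 J

For quasistatic motion the external work equals the change in potential energy: W_ext = qΔV = q(V_B − V_A).
At A: distances to the source charges are 0.220 m, 1.36 m; V_A = Σ kqᵢ/rᵢ = -3.17×10⁵ V.
At B: distances to the source charges are 1.56 m, 0.418 m; V_B = Σ kqᵢ/rᵢ = -1.03×10⁵ V.
ΔV = V_B − V_A = 2.14×10⁵ V.
W_ext = qΔV = (2.76×10⁻⁶ C)(2.14×10⁵ V) = 0.592 J.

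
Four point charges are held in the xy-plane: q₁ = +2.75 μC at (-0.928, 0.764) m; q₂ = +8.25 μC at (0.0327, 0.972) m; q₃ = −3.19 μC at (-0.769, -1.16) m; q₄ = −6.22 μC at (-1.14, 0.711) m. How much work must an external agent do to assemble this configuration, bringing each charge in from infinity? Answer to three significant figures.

The assembly work is the sum of pairwise potential energies, U = Σ_{i<j} kqᵢqⱼ/rᵢⱼ.
Pair separations: r₁₂ = 0.983 m, r₁₃ = 1.93 m, r₁₄ = 0.219 m, r₂₃ = 2.28 m, r₂₄ = 1.20 m, r₃₄ = 1.91 m.
Summing all 6 pair terms gives U = -0.931 J.

-0.931 J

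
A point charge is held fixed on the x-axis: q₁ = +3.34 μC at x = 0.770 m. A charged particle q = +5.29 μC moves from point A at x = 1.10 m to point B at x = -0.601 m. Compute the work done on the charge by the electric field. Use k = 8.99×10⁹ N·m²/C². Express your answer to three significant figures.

0.365 J

The work done by the electric force is W_field = −ΔU = −q(V_B − V_A) = q(V_A − V_B).
At A: distance to the source charge is 0.330 m; V_A = kq₁/r = 9.10×10⁴ V.
At B: distance to the source charge is 1.37 m; V_B = kq₁/r = 2.19×10⁴ V.
ΔV = V_B − V_A = -6.91×10⁴ V.
W_field = −qΔV = −(5.29×10⁻⁶ C)(-6.91×10⁴ V) = 0.365 J.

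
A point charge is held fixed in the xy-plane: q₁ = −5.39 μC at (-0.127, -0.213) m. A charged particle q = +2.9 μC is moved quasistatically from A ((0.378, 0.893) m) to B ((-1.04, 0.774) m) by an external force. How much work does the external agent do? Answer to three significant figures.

For quasistatic motion the external work equals the change in potential energy: W_ext = qΔV = q(V_B − V_A).
At A: distance to the source charge is 1.22 m; V_A = kq₁/r = -3.99×10⁴ V.
At B: distance to the source charge is 1.34 m; V_B = kq₁/r = -3.60×10⁴ V.
ΔV = V_B − V_A = 3810 V.
W_ext = qΔV = (2.90×10⁻⁶ C)(3810 V) = 0.0111 J.

0.0111 J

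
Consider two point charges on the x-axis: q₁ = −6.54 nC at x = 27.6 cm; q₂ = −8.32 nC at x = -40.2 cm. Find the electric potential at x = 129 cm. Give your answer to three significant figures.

The total potential is the scalar sum of each charge's contribution, V = Σ kqᵢ/rᵢ.
Distances from the field point to each charge: r₁ = 1.01 m, r₂ = 1.69 m.
V = k[(-6.54×10⁻⁹)/(1.01) + (-8.32×10⁻⁹)/(1.69)] = -102 V.

-102 V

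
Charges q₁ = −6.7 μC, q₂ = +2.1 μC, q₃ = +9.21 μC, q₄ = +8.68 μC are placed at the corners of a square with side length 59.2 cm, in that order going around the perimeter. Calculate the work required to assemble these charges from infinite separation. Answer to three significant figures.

The assembly work is the sum of pairwise potential energies, U = Σ_{i<j} kqᵢqⱼ/rᵢⱼ.
The four side pairs have separation 0.592 m and the two diagonal pairs 0.837 m.
Summing all 6 pair terms gives U = -0.0560 J.

-0.0560 J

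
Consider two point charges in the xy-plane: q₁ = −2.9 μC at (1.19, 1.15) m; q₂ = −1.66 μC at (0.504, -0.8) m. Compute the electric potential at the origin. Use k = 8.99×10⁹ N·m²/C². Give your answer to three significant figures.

-3.15×10⁴ V

The total potential is the scalar sum of each charge's contribution, V = Σ kqᵢ/rᵢ.
Distances from the field point to each charge: r₁ = 1.65 m, r₂ = 0.946 m.
V = k[(-2.90×10⁻⁶)/(1.65) + (-1.66×10⁻⁶)/(0.946)] = -3.15×10⁴ V.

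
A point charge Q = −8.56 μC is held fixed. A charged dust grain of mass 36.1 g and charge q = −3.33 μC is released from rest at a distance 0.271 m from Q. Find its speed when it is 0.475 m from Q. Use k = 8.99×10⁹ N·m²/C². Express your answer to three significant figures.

4.74 m/s

Only the electrostatic force acts, so mechanical energy is conserved: ½mv² = U₁ − U₂ = kQq(1/r₁ − 1/r₂).
U₁ − U₂ = (8.99×10⁹ N·m²/C²)(-8.56×10⁻⁶ C)(-3.33×10⁻⁶ C)(1/0.271 − 1/0.475) = 0.406 J.
v = √(2·0.406/0.0361) = 4.74 m/s.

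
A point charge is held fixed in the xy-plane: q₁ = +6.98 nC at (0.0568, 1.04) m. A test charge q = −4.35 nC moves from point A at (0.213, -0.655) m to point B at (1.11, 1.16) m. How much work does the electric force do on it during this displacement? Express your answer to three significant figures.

The work done by the electric force is W_field = −ΔU = −q(V_B − V_A) = q(V_A − V_B).
At A: distance to the source charge is 1.70 m; V_A = kq₁/r = 36.9 V.
At B: distance to the source charge is 1.06 m; V_B = kq₁/r = 59.2 V.
ΔV = V_B − V_A = 22.3 V.
W_field = −qΔV = −(-4.35×10⁻⁹ C)(22.3 V) = 9.71×10⁻⁸ J.

9.71×10⁻⁸ J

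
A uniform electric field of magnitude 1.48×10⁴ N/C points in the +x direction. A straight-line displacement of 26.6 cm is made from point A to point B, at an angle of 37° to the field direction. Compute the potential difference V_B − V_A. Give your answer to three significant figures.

-3140 V

Only the component of displacement along E changes the potential: ΔV = −E·d·cosθ.
ΔV = −(1.48×10⁴ V/m)(0.266 m)cos37° = -3140 V.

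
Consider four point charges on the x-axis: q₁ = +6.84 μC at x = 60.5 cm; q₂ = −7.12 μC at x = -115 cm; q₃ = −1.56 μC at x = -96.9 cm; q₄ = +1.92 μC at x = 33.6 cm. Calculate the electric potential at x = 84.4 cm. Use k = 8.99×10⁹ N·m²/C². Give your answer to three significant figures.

Electric potential is a scalar, so the contributions from each charge add algebraically: V = Σ kqᵢ/rᵢ.
Distances from the field point to each charge: r₁ = 0.239 m, r₂ = 1.99 m, r₃ = 1.81 m, r₄ = 0.508 m.
V = k[(6.84×10⁻⁶)/(0.239) + (-7.12×10⁻⁶)/(1.99) + (-1.56×10⁻⁶)/(1.81) + (1.92×10⁻⁶)/(0.508)] = 2.51×10⁵ V.

2.51×10⁵ V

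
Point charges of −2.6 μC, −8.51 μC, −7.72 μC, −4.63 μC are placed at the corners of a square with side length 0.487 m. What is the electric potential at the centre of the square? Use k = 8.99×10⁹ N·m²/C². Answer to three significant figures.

Electric potential is a scalar, so the contributions from each charge add algebraically: V = Σ kqᵢ/rᵢ.
The distance from each corner to the centre is a√2/2 = 0.344 m.
V = k[(-2.60×10⁻⁶)/(0.344) + (-8.51×10⁻⁶)/(0.344) + (-7.72×10⁻⁶)/(0.344) + (-4.63×10⁻⁶)/(0.344)] = -6.12×10⁵ V.

-6.12×10⁵ V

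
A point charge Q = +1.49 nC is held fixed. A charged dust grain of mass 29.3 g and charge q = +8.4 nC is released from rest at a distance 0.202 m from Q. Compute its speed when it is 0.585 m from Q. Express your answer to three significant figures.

Only the electrostatic force acts, so mechanical energy is conserved: ½mv² = U₁ − U₂ = kQq(1/r₁ − 1/r₂).
U₁ − U₂ = (8.99×10⁹ N·m²/C²)(1.49×10⁻⁹ C)(8.40×10⁻⁹ C)(1/0.202 − 1/0.585) = 3.65×10⁻⁷ J.
v = √(2·3.65×10⁻⁷/0.0293) = 4.99×10⁻³ m/s.

4.99×10⁻³ m/s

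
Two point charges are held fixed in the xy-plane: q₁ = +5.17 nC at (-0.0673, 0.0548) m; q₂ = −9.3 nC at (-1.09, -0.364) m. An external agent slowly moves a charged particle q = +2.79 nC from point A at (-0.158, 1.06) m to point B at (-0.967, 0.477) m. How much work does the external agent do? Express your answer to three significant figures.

-1.35×10⁻⁷ J

For quasistatic motion the external work equals the change in potential energy: W_ext = qΔV = q(V_B − V_A).
At A: distances to the source charges are 1.01 m, 1.70 m; V_A = Σ kqᵢ/rᵢ = -3.08 V.
At B: distances to the source charges are 0.994 m, 0.850 m; V_B = Σ kqᵢ/rᵢ = -51.6 V.
ΔV = V_B − V_A = -48.5 V.
W_ext = qΔV = (2.79×10⁻⁹ C)(-48.5 V) = -1.35×10⁻⁷ J.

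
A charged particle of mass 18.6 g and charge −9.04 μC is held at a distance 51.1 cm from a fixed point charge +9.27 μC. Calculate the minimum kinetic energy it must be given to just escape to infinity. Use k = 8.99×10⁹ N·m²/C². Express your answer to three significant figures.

1.47 J

To just escape, total mechanical energy must reach zero at infinity: ½mv²_min + U = 0, so ½mv²_min = −U = |kQq|/r.
|U| = |kQq|/r = (8.99×10⁹ N·m²/C²)(9.27×10⁻⁶)(9.04×10⁻⁶)/(0.511) = 1.47 J.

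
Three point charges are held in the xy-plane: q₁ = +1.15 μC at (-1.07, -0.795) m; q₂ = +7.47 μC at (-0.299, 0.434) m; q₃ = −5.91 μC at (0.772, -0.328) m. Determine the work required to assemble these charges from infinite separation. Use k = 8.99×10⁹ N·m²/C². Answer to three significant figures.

The assembly work is the sum of pairwise potential energies, U = Σ_{i<j} kqᵢqⱼ/rᵢⱼ.
Pair separations: r₁₂ = 1.45 m, r₁₃ = 1.90 m, r₂₃ = 1.31 m.
U = (0.0532) + (-0.0322) + (-0.302) = -0.281 J.

-0.281 J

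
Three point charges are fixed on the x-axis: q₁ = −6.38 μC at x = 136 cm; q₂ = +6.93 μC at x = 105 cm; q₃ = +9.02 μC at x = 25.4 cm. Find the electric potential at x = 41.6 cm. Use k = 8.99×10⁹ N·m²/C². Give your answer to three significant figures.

Electric potential is a scalar, so the contributions from each charge add algebraically: V = Σ kqᵢ/rᵢ.
Distances from the field point to each charge: r₁ = 0.944 m, r₂ = 0.634 m, r₃ = 0.162 m.
V = k[(-6.38×10⁻⁶)/(0.944) + (6.93×10⁻⁶)/(0.634) + (9.02×10⁻⁶)/(0.162)] = 5.38×10⁵ V.

5.38×10⁵ V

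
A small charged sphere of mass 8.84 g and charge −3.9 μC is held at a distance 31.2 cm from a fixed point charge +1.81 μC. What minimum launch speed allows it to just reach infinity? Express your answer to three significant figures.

To just escape, total mechanical energy must reach zero at infinity: ½mv²_min + U = 0, so ½mv²_min = −U = |kQq|/r.
|U| = |kQq|/r = (8.99×10⁹ N·m²/C²)(1.81×10⁻⁶)(3.90×10⁻⁶)/(0.312) = 0.203 J.
v_min = √(2|U|/m) = √(2·0.203/8.84×10⁻³) = 6.78 m/s.

6.78 m/s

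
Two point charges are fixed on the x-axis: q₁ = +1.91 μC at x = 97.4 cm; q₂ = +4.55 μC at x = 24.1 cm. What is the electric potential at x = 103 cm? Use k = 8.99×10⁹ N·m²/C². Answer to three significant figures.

3.58×10⁵ V

Electric potential is a scalar, so the contributions from each charge add algebraically: V = Σ kqᵢ/rᵢ.
Distances from the field point to each charge: r₁ = 0.0560 m, r₂ = 0.789 m.
V = k[(1.91×10⁻⁶)/(0.0560) + (4.55×10⁻⁶)/(0.789)] = 3.58×10⁵ V.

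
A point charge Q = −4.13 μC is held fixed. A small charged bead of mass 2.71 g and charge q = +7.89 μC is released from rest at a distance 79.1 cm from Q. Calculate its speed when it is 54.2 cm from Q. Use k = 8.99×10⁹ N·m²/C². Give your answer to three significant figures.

Only the electrostatic force acts, so mechanical energy is conserved: ½mv² = U₁ − U₂ = kQq(1/r₁ − 1/r₂).
U₁ − U₂ = (8.99×10⁹ N·m²/C²)(-4.13×10⁻⁶ C)(7.89×10⁻⁶ C)(1/0.791 − 1/0.542) = 0.170 J.
v = √(2·0.170/2.71×10⁻³) = 11.2 m/s.

11.2 m/s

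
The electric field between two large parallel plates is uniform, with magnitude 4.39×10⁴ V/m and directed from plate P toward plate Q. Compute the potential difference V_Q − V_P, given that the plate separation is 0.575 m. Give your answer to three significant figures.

In a uniform field, potential decreases in the direction of E: ΔV = −E·d for a displacement d parallel to E.
Going from P to Q is a displacement of 0.575 m along the field, so V_Q − V_P = −Ed = -2.52×10⁴ V.

-2.52×10⁴ V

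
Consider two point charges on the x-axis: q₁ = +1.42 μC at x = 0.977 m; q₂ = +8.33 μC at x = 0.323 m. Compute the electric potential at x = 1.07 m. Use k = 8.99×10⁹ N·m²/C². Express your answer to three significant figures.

Electric potential is a scalar, so the contributions from each charge add algebraically: V = Σ kqᵢ/rᵢ.
Distances from the field point to each charge: r₁ = 0.0930 m, r₂ = 0.747 m.
V = k[(1.42×10⁻⁶)/(0.0930) + (8.33×10⁻⁶)/(0.747)] = 2.38×10⁵ V.

2.38×10⁵ V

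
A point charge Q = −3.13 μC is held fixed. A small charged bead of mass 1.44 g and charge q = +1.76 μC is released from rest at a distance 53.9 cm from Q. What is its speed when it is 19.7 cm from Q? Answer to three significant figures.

14.9 m/s

Only the electrostatic force acts, so mechanical energy is conserved: ½mv² = U₁ − U₂ = kQq(1/r₁ − 1/r₂).
U₁ − U₂ = (8.99×10⁹ N·m²/C²)(-3.13×10⁻⁶ C)(1.76×10⁻⁶ C)(1/0.539 − 1/0.197) = 0.160 J.
v = √(2·0.160/1.44×10⁻³) = 14.9 m/s.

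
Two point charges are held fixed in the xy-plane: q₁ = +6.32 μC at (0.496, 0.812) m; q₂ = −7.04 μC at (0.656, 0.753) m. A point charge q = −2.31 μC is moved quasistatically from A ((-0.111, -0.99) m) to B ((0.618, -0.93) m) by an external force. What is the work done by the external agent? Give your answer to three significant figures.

For quasistatic motion the external work equals the change in potential energy: W_ext = qΔV = q(V_B − V_A).
At A: distances to the source charges are 1.90 m, 1.90 m; V_A = Σ kqᵢ/rᵢ = -3360 V.
At B: distances to the source charges are 1.75 m, 1.68 m; V_B = Σ kqᵢ/rᵢ = -5060 V.
ΔV = V_B − V_A = -1700 V.
W_ext = qΔV = (-2.31×10⁻⁶ C)(-1700 V) = 3.94×10⁻³ J.

3.94×10⁻³ J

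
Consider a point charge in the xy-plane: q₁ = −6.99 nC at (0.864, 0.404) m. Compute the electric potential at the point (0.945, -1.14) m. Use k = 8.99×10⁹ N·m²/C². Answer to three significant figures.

-40.6 V

Electric potential is a scalar, so the contributions from each charge add algebraically: V = Σ kqᵢ/rᵢ.
Distances from the field point to each charge: r₁ = 1.55 m.
V = k[(-6.99×10⁻⁹)/(1.55)] = -40.6 V.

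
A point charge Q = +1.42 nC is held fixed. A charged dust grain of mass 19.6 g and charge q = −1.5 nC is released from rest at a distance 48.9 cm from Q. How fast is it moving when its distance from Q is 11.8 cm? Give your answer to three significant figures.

3.54×10⁻³ m/s

Only the electrostatic force acts, so mechanical energy is conserved: ½mv² = U₁ − U₂ = kQq(1/r₁ − 1/r₂).
U₁ − U₂ = (8.99×10⁹ N·m²/C²)(1.42×10⁻⁹ C)(-1.50×10⁻⁹ C)(1/0.489 − 1/0.118) = 1.23×10⁻⁷ J.
v = √(2·1.23×10⁻⁷/0.0196) = 3.54×10⁻³ m/s.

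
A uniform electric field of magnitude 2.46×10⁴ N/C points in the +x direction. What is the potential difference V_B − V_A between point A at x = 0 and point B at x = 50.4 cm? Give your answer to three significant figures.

In a uniform field, potential decreases in the direction of E: V_B − V_A = −E·Δx.
V_B − V_A = −(2.46×10⁴ V/m)(0.504 m) = -1.24×10⁴ V.

-1.24×10⁴ V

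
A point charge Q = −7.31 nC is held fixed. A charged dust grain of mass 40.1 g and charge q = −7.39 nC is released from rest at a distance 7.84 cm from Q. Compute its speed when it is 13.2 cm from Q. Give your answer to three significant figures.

Only the electrostatic force acts, so mechanical energy is conserved: ½mv² = U₁ − U₂ = kQq(1/r₁ − 1/r₂).
U₁ − U₂ = (8.99×10⁹ N·m²/C²)(-7.31×10⁻⁹ C)(-7.39×10⁻⁹ C)(1/0.0784 − 1/0.132) = 2.52×10⁻⁶ J.
v = √(2·2.52×10⁻⁶/0.0401) = 0.0112 m/s.

0.0112 m/s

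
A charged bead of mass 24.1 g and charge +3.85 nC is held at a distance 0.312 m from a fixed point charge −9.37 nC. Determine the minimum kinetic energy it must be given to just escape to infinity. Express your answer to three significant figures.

1.04×10⁻⁶ J

To just escape, total mechanical energy must reach zero at infinity: ½mv²_min + U = 0, so ½mv²_min = −U = |kQq|/r.
|U| = |kQq|/r = (8.99×10⁹ N·m²/C²)(9.37×10⁻⁹)(3.85×10⁻⁹)/(0.312) = 1.04×10⁻⁶ J.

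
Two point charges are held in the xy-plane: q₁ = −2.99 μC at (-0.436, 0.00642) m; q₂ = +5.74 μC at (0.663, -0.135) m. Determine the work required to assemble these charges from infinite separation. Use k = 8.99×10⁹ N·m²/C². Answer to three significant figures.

The assembly work is the sum of pairwise potential energies, U = Σ_{i<j} kqᵢqⱼ/rᵢⱼ.
Pair separations: r₁₂ = 1.11 m.
U = (-0.139) = -0.139 J.

-0.139 J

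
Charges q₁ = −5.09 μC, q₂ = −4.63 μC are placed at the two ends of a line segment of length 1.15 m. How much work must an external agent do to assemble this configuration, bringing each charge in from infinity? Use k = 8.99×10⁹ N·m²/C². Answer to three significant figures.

The work to assemble the configuration equals its total potential energy, U = Σ kqᵢqⱼ/rᵢⱼ over all pairs.
The separation is r = 1.15 m.
U = (0.184) = 0.184 J.

0.184 J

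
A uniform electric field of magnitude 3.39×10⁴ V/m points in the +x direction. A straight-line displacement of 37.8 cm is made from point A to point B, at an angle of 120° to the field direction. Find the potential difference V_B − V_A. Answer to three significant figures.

Only the component of displacement along E changes the potential: ΔV = −E·d·cosθ.
ΔV = −(3.39×10⁴ V/m)(0.378 m)cos120° = 6410 V.

6410 V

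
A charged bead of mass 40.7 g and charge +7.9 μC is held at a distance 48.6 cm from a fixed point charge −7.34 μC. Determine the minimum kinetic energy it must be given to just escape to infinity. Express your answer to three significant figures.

1.07 J

To just escape, total mechanical energy must reach zero at infinity: ½mv²_min + U = 0, so ½mv²_min = −U = |kQq|/r.
|U| = |kQq|/r = (8.99×10⁹ N·m²/C²)(7.34×10⁻⁶)(7.90×10⁻⁶)/(0.486) = 1.07 J.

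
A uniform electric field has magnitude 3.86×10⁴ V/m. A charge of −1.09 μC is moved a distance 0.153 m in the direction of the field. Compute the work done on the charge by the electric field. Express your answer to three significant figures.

-6.44×10⁻³ J

The potential change for a displacement 0.153 m in the direction of the field is ΔV = −Ed = -5910 V.
W_field = −qΔV = -6.44×10⁻³ J.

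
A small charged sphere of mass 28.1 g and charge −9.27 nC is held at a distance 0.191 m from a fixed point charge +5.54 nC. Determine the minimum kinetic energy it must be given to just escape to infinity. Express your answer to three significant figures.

To just escape, total mechanical energy must reach zero at infinity: ½mv²_min + U = 0, so ½mv²_min = −U = |kQq|/r.
|U| = |kQq|/r = (8.99×10⁹ N·m²/C²)(5.54×10⁻⁹)(9.27×10⁻⁹)/(0.191) = 2.42×10⁻⁶ J.

2.42×10⁻⁶ J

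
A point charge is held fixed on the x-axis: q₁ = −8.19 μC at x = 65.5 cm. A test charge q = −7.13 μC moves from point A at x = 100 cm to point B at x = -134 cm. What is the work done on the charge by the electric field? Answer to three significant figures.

The work done by the electric force is W_field = −ΔU = −q(V_B − V_A) = q(V_A − V_B).
At A: distance to the source charge is 0.345 m; V_A = kq₁/r = -2.13×10⁵ V.
At B: distance to the source charge is 2.00 m; V_B = kq₁/r = -3.69×10⁴ V.
ΔV = V_B − V_A = 1.77×10⁵ V.
W_field = −qΔV = −(-7.13×10⁻⁶ C)(1.77×10⁵ V) = 1.26 J.

1.26 J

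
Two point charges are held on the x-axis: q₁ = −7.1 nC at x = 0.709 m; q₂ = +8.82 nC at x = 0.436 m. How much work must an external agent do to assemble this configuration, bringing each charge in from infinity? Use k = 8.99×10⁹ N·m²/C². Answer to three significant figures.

The work to assemble the configuration equals its total potential energy, U = Σ kqᵢqⱼ/rᵢⱼ over all pairs.
Pair separations: r₁₂ = 0.273 m.
U = (-2.06×10⁻⁶) = -2.06×10⁻⁶ J.

-2.06×10⁻⁶ J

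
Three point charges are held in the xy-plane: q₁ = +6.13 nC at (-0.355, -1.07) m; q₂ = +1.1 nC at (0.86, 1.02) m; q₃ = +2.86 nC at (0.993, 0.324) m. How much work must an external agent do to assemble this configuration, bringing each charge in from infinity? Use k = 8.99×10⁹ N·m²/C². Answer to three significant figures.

The assembly work is the sum of pairwise potential energies, U = Σ_{i<j} kqᵢqⱼ/rᵢⱼ.
Pair separations: r₁₂ = 2.42 m, r₁₃ = 1.94 m, r₂₃ = 0.709 m.
U = (2.51×10⁻⁸) + (8.13×10⁻⁸) + (3.99×10⁻⁸) = 1.46×10⁻⁷ J.

1.46×10⁻⁷ J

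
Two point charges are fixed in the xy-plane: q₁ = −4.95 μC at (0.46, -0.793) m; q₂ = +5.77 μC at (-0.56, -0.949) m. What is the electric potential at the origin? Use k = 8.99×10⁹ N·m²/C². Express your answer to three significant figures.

-1470 V

Electric potential is a scalar, so the contributions from each charge add algebraically: V = Σ kqᵢ/rᵢ.
Distances from the field point to each charge: r₁ = 0.917 m, r₂ = 1.10 m.
V = k[(-4.95×10⁻⁶)/(0.917) + (5.77×10⁻⁶)/(1.10)] = -1470 V.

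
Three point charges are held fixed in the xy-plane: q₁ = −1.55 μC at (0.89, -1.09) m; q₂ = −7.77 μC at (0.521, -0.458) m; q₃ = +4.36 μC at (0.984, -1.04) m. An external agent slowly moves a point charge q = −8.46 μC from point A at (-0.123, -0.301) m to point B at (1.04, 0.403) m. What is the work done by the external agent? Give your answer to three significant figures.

-0.297 J

For quasistatic motion the external work equals the change in potential energy: W_ext = qΔV = q(V_B − V_A).
At A: distances to the source charges are 1.28 m, 0.663 m, 1.33 m; V_A = Σ kqᵢ/rᵢ = -8.68×10⁴ V.
At B: distances to the source charges are 1.50 m, 1.01 m, 1.44 m; V_B = Σ kqᵢ/rᵢ = -5.16×10⁴ V.
ΔV = V_B − V_A = 3.52×10⁴ V.
W_ext = qΔV = (-8.46×10⁻⁶ C)(3.52×10⁴ V) = -0.297 J.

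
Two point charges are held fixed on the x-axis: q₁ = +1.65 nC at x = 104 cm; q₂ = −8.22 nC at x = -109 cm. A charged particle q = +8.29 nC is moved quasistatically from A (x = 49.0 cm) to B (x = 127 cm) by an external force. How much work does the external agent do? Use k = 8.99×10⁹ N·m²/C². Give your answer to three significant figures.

For quasistatic motion the external work equals the change in potential energy: W_ext = qΔV = q(V_B − V_A).
At A: distances to the source charges are 0.550 m, 1.58 m; V_A = Σ kqᵢ/rᵢ = -19.8 V.
At B: distances to the source charges are 0.230 m, 2.36 m; V_B = Σ kqᵢ/rᵢ = 33.2 V.
ΔV = V_B − V_A = 53.0 V.
W_ext = qΔV = (8.29×10⁻⁹ C)(53.0 V) = 4.39×10⁻⁷ J.

4.39×10⁻⁷ J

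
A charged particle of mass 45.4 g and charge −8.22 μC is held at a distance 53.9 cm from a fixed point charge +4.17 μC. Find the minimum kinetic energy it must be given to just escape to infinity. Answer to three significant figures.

To just escape, total mechanical energy must reach zero at infinity: ½mv²_min + U = 0, so ½mv²_min = −U = |kQq|/r.
|U| = |kQq|/r = (8.99×10⁹ N·m²/C²)(4.17×10⁻⁶)(8.22×10⁻⁶)/(0.539) = 0.572 J.

0.572 J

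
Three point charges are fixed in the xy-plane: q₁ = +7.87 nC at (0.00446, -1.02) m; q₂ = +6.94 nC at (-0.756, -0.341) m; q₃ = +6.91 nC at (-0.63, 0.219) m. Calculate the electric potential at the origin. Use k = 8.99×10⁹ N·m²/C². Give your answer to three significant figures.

238 V

Electric potential is a scalar, so the contributions from each charge add algebraically: V = Σ kqᵢ/rᵢ.
Distances from the field point to each charge: r₁ = 1.02 m, r₂ = 0.829 m, r₃ = 0.667 m.
V = k[(7.87×10⁻⁹)/(1.02) + (6.94×10⁻⁹)/(0.829) + (6.91×10⁻⁹)/(0.667)] = 238 V.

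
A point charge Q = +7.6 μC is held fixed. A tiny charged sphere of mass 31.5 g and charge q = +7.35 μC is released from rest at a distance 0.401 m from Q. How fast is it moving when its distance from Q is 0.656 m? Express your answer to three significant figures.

5.56 m/s

Only the electrostatic force acts, so mechanical energy is conserved: ½mv² = U₁ − U₂ = kQq(1/r₁ − 1/r₂).
U₁ − U₂ = (8.99×10⁹ N·m²/C²)(7.60×10⁻⁶ C)(7.35×10⁻⁶ C)(1/0.401 − 1/0.656) = 0.487 J.
v = √(2·0.487/0.0315) = 5.56 m/s.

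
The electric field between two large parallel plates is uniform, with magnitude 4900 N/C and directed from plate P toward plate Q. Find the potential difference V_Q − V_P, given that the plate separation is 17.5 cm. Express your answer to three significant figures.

In a uniform field, potential decreases in the direction of E: ΔV = −E·d for a displacement d parallel to E.
Going from P to Q is a displacement of 17.5 cm along the field, so V_Q − V_P = −Ed = -858 V.

-858 V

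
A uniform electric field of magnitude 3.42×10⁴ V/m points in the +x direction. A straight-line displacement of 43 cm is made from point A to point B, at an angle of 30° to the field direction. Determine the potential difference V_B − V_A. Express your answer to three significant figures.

-1.27×10⁴ V

Only the component of displacement along E changes the potential: ΔV = −E·d·cosθ.
ΔV = −(3.42×10⁴ V/m)(0.430 m)cos30° = -1.27×10⁴ V.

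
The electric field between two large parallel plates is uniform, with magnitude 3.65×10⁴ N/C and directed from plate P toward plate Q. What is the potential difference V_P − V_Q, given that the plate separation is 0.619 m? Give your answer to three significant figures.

2.26×10⁴ V

In a uniform field, potential decreases in the direction of E: ΔV = −E·d for a displacement d parallel to E.
Going from Q to P is a displacement of 0.619 m opposite to the field, so V_P − V_Q = +Ed = 2.26×10⁴ V.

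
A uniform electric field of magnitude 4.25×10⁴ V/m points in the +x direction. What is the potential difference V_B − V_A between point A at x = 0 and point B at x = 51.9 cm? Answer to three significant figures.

-2.21×10⁴ V

In a uniform field, potential decreases in the direction of E: V_B − V_A = −E·Δx.
V_B − V_A = −(4.25×10⁴ V/m)(0.519 m) = -2.21×10⁴ V.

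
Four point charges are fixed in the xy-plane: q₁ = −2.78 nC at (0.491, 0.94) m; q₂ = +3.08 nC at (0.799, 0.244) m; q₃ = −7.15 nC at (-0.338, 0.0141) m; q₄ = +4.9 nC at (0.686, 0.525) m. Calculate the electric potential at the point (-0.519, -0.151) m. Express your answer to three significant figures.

The total potential is the scalar sum of each charge's contribution, V = Σ kqᵢ/rᵢ.
Distances from the field point to each charge: r₁ = 1.49 m, r₂ = 1.38 m, r₃ = 0.245 m, r₄ = 1.38 m.
V = k[(-2.78×10⁻⁹)/(1.49) + (3.08×10⁻⁹)/(1.38) + (-7.15×10⁻⁹)/(0.245) + (4.90×10⁻⁹)/(1.38)] = -227 V.

-227 V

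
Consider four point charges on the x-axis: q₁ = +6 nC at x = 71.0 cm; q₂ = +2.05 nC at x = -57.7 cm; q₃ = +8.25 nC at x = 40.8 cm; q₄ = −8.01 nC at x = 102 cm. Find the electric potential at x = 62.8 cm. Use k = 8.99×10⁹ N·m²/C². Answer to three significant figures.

827 V

The total potential is the scalar sum of each charge's contribution, V = Σ kqᵢ/rᵢ.
Distances from the field point to each charge: r₁ = 0.0820 m, r₂ = 1.21 m, r₃ = 0.220 m, r₄ = 0.392 m.
V = k[(6.00×10⁻⁹)/(0.0820) + (2.05×10⁻⁹)/(1.21) + (8.25×10⁻⁹)/(0.220) + (-8.01×10⁻⁹)/(0.392)] = 827 V.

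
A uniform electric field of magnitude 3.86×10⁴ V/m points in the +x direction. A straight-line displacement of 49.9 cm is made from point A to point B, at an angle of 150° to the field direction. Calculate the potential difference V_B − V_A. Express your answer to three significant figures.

Only the component of displacement along E changes the potential: ΔV = −E·d·cosθ.
ΔV = −(3.86×10⁴ V/m)(0.499 m)cos150° = 1.67×10⁴ V.

1.67×10⁴ V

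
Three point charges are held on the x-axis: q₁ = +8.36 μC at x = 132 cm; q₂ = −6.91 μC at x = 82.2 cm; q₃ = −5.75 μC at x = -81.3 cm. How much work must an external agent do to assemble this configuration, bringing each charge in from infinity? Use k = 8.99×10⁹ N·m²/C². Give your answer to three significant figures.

-1.03 J

The work to assemble the configuration equals its total potential energy, U = Σ kqᵢqⱼ/rᵢⱼ over all pairs.
Pair separations: r₁₂ = 0.498 m, r₁₃ = 2.13 m, r₂₃ = 1.64 m.
U = (-1.04) + (-0.203) + (0.218) = -1.03 J.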